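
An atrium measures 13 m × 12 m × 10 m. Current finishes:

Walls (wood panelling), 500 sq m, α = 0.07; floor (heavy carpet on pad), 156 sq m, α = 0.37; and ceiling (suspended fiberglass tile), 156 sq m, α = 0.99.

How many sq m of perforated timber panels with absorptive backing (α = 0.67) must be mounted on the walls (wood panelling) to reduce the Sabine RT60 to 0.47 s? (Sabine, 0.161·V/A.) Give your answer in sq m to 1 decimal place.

478.7

Total absorption A₁ = 500*0.07 + 156*0.37 + 156*0.99
  = 35.000 + 57.720 + 154.440 = 247.160 sq m sabins.
Required A₂ = 0.161·1560/0.47 = 534.383 sabins.
Absorption to add: 534.383 − 247.160 = 287.223 sabins.
Net gain per sq m: Δα = 0.67 − 0.07 = 0.60.
Area = ΔA/Δα = 287.223/0.60 = 478.7 sq m.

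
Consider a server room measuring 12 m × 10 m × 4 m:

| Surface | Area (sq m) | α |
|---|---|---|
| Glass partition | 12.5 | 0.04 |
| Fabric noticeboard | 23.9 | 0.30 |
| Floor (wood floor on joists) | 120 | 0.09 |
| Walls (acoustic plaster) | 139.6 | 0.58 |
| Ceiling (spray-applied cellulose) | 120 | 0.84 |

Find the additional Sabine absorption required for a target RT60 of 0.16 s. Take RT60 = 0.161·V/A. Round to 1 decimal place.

Summing Sᵢαᵢ: 0.500 + 7.170 + 10.800 + 80.968 + 100.800 → A₁ = 200.238 sabins.
For T = 0.16 s, need A₂ = 0.161·V/T = 0.161·480/0.16 = 483.000 sabins.
ΔA = A₂ − A₁ = 483.000 − 200.238 = 282.8 sabins.

282.8 sabins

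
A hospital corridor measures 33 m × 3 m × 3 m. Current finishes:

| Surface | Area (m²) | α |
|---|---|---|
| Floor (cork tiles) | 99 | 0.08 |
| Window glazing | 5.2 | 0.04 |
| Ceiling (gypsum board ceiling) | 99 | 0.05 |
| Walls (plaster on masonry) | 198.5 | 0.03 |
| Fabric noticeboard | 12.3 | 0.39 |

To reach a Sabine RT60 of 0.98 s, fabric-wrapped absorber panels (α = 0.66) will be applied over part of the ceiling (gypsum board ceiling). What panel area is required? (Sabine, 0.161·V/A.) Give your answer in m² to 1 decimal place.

40.9

Equivalent absorption area: A₁ = 99·0.08 + 5.2·0.04 + 99·0.05 + 198.5·0.03 + 12.3·0.39 = 23.830 m².
V = 297 m³. Target absorption A₂ = 0.161 × 297 / 0.98 = 48.793 sabins.
Absorption to add: 48.793 − 23.830 = 24.963 sabins.
Net gain per m²: Δα = 0.66 − 0.05 = 0.61.
Panel area = 24.963 / 0.61 = 40.9 m².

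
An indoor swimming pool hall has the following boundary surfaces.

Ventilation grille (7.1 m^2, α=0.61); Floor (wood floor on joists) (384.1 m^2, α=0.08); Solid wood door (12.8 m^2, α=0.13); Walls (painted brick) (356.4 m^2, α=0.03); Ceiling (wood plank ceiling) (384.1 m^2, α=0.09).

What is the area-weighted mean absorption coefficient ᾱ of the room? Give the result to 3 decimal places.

0.072

Total surface area S = 1144.5 m^2.
Weighted sum Σ Sα = 81.984.
ᾱ = A/S = 0.072.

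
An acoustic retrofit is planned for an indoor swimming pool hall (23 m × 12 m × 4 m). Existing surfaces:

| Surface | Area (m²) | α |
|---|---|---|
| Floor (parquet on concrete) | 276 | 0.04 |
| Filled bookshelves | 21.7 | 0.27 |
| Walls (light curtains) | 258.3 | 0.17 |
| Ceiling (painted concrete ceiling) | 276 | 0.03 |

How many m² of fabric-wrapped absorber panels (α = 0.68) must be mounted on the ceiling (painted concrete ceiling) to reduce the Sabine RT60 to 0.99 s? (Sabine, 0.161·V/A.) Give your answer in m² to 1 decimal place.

169.9

Total absorption A₁ = 276×0.04 + 21.7×0.27 + 258.3×0.17 + 276×0.03
  = 11.040 + 5.859 + 43.911 + 8.280 = 69.090 m² sabins.
Required A₂ = 0.161·1104/0.99 = 179.539 sabins.
Absorption to add: 179.539 − 69.090 = 110.449 sabins.
Net gain per m²: Δα = 0.68 − 0.03 = 0.65.
Panel area = 110.449 / 0.65 = 169.9 m².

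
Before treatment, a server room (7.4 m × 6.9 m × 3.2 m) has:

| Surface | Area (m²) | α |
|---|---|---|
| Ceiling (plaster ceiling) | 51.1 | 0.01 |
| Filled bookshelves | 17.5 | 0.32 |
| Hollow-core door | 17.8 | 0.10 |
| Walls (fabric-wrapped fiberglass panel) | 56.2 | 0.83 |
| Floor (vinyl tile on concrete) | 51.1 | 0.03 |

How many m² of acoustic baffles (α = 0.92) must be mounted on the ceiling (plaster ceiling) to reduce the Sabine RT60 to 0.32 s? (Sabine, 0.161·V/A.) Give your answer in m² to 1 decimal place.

A₁ = Σ Sᵢαᵢ = 51.1×0.01 + 17.5×0.32 + 17.8×0.10 + 56.2×0.83 + 51.1×0.03 = 56.070 sabins.
Required A₂ = 0.161·163.392/0.32 = 82.207 sabins.
Absorption to add: 82.207 − 56.070 = 26.137 sabins.
Net gain per m²: Δα = 0.92 − 0.01 = 0.91.
Panel area = 26.137 / 0.91 = 28.7 m².

28.7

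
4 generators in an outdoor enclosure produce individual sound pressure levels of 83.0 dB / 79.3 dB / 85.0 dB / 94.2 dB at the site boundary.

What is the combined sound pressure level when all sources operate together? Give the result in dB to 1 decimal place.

Σ 10^(Lᵢ/10) = 3.231e+09.
Combined level = 10 log₁₀(3.231e+09) = 95.1 dB.

95.1 dB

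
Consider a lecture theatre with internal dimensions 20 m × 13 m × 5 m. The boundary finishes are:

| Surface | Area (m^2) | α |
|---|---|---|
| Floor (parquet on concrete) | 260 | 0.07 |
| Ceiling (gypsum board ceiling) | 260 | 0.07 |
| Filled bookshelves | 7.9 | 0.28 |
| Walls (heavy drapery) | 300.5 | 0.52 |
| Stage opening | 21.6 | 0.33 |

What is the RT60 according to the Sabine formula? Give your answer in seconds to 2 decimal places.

Summing Sᵢαᵢ: 18.200 + 18.200 + 2.212 + 156.260 + 7.128 → A = 202.000 sabins.
Volume V = 20 × 13 × 5 = 1300 m³.
T = 0.161 V/A = 0.161·1300/202.000 = 1.04 s.

1.04 seconds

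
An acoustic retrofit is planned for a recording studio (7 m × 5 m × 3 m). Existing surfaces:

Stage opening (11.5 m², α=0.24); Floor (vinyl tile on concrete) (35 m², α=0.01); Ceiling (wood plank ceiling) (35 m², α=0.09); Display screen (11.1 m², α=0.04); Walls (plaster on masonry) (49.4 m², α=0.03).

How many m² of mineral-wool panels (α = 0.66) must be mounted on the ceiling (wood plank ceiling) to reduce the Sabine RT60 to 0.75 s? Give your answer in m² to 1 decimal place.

Summing Sᵢαᵢ: 2.760 + 0.350 + 3.150 + 0.444 + 1.482 → A₁ = 8.186 sabins.
Required A₂ = 0.161·105/0.75 = 22.540 sabins.
Absorption to add: 22.540 − 8.186 = 14.354 sabins.
Net gain per m²: Δα = 0.66 − 0.09 = 0.57.
Area = ΔA/Δα = 14.354/0.57 = 25.2 m².

25.2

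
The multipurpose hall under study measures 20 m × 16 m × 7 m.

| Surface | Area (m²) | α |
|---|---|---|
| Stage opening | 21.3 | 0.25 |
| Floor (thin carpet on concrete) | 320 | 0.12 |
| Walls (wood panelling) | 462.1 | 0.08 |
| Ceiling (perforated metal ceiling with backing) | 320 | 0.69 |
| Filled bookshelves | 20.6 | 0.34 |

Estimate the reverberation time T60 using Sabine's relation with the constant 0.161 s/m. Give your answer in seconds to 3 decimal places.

A = Σ Sᵢαᵢ = 21.3·0.25 + 320·0.12 + 462.1·0.08 + 320·0.69 + 20.6·0.34 = 308.497 sabins.
V = 20·16·7 = 2240 m³.
RT60 = 0.161 · V / A = 0.161 × 2240 / 308.497 = 1.169 s.

1.169 sec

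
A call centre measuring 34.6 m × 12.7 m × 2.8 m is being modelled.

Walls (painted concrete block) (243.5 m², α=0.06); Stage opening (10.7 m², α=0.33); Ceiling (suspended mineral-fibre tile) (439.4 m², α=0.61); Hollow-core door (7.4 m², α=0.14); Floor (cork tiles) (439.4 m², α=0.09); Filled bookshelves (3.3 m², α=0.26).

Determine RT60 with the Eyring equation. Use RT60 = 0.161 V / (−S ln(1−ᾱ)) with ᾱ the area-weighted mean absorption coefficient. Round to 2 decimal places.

S = Σ Sᵢ = 1143.7 m².
Absorption A = 243.5×0.06 + 10.7×0.33 + 439.4×0.61 + 7.4×0.14 + 439.4×0.09 + 3.3×0.26 = 327.615 sabins.
ᾱ = 327.615 / 1143.7 = 0.2865.
−S·ln(1−ᾱ) = −1143.7 × ln(1 − 0.2865) = 386.082.
V = 34.6 × 12.7 × 2.8 = 1230.376 m³.
RT60 = 0.161 × 1230.376 / 386.082 = 0.51 s.

0.51 s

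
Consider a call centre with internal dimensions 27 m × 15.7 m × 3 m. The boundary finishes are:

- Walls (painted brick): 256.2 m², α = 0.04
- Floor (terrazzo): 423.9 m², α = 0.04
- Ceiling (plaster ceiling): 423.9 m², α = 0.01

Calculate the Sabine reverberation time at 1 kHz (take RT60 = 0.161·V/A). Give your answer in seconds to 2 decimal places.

6.51 seconds

A = Σ Sᵢαᵢ = 256.2·0.04 + 423.9·0.04 + 423.9·0.01 = 31.443 sabins.
Volume V = 27 × 15.7 × 3 = 1271.7 m³.
RT60 = 0.161 · V / A = 0.161 × 1271.7 / 31.443 = 6.51 s.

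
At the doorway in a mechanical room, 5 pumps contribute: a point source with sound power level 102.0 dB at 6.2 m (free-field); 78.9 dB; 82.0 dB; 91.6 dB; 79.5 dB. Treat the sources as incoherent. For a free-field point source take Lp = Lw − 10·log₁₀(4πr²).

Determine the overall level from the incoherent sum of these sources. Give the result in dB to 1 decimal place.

Source at 6.2 m: Lp = 102.0 − 10·log₁₀(4π·6.2²) = 102.0 − 10·log₁₀(483.051) = 75.2 dB.
Converting to relative power and adding: 10^(75.2/10) + 10^(78.9/10) + 10^(82.0/10) + 10^(91.6/10) + 10^(79.5/10) = 1.804e+09.
L_total = 10·log₁₀(1.804e+09) = 92.6 dB.

92.6 dB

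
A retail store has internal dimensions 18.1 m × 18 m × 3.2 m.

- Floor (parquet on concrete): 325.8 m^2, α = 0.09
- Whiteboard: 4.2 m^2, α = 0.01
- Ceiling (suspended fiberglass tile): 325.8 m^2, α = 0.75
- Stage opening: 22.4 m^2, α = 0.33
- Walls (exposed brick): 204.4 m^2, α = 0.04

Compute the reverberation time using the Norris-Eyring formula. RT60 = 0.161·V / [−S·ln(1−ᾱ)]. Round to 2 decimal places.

0.48 sec

S = Σ Sᵢ = 882.6 m^2.
Absorption A = 325.8×0.09 + 4.2×0.01 + 325.8×0.75 + 22.4×0.33 + 204.4×0.04 = 289.282 sabins.
ᾱ = 289.282 / 882.6 = 0.3278.
−S·ln(1−ᾱ) = −882.6 × ln(1 − 0.3278) = 350.568.
V = 18.1 × 18 × 3.2 = 1042.56 m³.
RT60 = 0.161 × 1042.56 / 350.568 = 0.48 s.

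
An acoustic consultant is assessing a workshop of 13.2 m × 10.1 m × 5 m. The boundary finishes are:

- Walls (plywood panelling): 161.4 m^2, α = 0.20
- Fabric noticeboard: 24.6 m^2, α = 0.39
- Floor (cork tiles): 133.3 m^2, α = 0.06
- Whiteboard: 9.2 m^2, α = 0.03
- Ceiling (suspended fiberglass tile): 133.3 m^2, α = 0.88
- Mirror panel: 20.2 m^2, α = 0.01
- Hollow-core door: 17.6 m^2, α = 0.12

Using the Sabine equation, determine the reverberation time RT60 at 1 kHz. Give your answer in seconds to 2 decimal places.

0.63 sec

Equivalent absorption area: A = 161.4*0.20 + 24.6*0.39 + 133.3*0.06 + 9.2*0.03 + 133.3*0.88 + 20.2*0.01 + 17.6*0.12 = 169.766 m^2.
V = 13.2·10.1·5 = 666.6 m³.
RT60 = 0.161 · V / A = 0.161 × 666.6 / 169.766 = 0.63 s.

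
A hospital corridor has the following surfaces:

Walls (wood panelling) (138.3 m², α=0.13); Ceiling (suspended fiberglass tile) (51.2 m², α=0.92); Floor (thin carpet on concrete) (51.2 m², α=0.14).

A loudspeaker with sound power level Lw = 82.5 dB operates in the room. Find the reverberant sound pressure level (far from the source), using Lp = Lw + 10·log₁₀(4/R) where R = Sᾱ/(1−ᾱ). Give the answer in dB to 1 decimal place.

68.4 dB

Σ(Sᵢαᵢ) = 138.3×0.13 + 51.2×0.92 + 51.2×0.14 = 72.251; total area S = 240.7 m².
ᾱ = 0.3002, so room constant R = A/(1−ᾱ) = 103.245 m².
Lp = Lw + 10 log₁₀(4/R) = 82.5 -14.12 = 68.4 dB.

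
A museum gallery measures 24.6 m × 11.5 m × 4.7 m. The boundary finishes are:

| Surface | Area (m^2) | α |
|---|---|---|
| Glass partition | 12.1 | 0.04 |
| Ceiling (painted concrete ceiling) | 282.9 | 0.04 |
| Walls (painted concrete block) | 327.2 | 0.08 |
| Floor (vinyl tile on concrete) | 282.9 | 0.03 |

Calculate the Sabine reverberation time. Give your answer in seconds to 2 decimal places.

Total absorption A = 12.1×0.04 + 282.9×0.04 + 327.2×0.08 + 282.9×0.03
  = 0.484 + 11.316 + 26.176 + 8.487 = 46.463 m^2 sabins.
Room volume: 1329.63 m³.
RT60 = 0.161 · V / A = 0.161 × 1329.63 / 46.463 = 4.61 s.

4.61 s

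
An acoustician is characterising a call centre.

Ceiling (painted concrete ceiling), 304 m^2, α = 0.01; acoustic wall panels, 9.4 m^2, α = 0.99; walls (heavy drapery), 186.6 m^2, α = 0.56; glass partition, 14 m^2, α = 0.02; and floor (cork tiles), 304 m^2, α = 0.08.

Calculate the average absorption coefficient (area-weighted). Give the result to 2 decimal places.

S = Σ Sᵢ = 304 + 9.4 + 186.6 + 14 + 304 = 818.0 m^2.
Σ(Sᵢαᵢ) = 304×0.01 + 9.4×0.99 + 186.6×0.56 + 14×0.02 + 304×0.08 = 141.442.
ᾱ = A/S = 0.17.

0.17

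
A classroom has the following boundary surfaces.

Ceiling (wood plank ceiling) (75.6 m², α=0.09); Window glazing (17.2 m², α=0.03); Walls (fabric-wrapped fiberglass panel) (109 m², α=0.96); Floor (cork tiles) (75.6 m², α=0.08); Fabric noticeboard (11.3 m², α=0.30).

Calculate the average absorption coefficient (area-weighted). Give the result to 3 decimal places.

0.420

Total surface area S = 288.7 m².
Weighted sum Σ Sα = 121.398.
ᾱ = A/S = 0.420.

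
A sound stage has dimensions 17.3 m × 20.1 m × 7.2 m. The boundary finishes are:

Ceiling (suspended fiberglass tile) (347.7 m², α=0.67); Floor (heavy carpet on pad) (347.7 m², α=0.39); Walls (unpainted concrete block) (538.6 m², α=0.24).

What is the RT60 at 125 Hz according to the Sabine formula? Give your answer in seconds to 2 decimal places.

Total absorption A = 347.7×0.67 + 347.7×0.39 + 538.6×0.24
  = 232.959 + 135.603 + 129.264 = 497.826 m² sabins.
V = 17.3·20.1·7.2 = 2503.656 m³.
T = 0.161 V/A = 0.161·2503.656/497.826 = 0.81 s.

0.81 sec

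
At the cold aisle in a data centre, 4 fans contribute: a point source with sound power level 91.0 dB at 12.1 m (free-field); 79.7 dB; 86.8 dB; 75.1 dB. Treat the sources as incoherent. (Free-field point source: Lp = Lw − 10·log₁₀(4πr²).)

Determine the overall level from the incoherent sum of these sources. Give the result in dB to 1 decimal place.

Source at 12.1 m: Lp = 91.0 − 10·log₁₀(4π·12.1²) = 91.0 − 10·log₁₀(1839.842) = 58.4 dB.
Converting to relative power and adding: 10^(58.4/10) + 10^(79.7/10) + 10^(86.8/10) + 10^(75.1/10) = 6.05e+08.
Combined level = 10 log₁₀(6.05e+08) = 87.8 dB.

87.8 dB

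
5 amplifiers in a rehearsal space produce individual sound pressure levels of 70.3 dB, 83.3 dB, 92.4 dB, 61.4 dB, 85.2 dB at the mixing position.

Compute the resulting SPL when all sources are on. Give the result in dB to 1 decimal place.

93.6 dB

Converting to relative power and adding: 10^(70.3/10) + 10^(83.3/10) + 10^(92.4/10) + 10^(61.4/10) + 10^(85.2/10) = 2.295e+09.
Back to dB: 10·log₁₀ Σ = 93.6 dB.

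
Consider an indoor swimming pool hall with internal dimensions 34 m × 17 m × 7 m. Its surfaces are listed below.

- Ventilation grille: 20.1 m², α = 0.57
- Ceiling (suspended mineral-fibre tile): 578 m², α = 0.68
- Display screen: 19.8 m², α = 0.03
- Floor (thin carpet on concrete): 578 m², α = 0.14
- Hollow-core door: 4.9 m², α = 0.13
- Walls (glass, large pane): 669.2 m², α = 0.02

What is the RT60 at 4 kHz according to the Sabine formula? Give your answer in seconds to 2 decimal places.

1.30 s

Equivalent absorption area: A = 20.1·0.57 + 578·0.68 + 19.8·0.03 + 578·0.14 + 4.9·0.13 + 669.2·0.02 = 500.032 m².
Room volume: 4046 m³.
RT60 = 0.161 · V / A = 0.161 × 4046 / 500.032 = 1.30 s.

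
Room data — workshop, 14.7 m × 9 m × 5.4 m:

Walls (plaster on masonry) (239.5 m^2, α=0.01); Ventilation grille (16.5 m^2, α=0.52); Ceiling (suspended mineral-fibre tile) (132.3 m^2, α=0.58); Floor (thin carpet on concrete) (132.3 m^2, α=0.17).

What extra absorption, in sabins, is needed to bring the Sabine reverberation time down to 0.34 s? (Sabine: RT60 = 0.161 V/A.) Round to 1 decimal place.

228.1 sabins

A₁ = Σ Sᵢαᵢ = 239.5*0.01 + 16.5*0.52 + 132.3*0.58 + 132.3*0.17 = 110.200 sabins.
V = 714.42 m³. Required absorption A₂ = 0.161 × 714.42 / 0.34 = 338.299 sabins.
Additional absorption ΔA = 338.299 − 110.200 = 228.1 sabins.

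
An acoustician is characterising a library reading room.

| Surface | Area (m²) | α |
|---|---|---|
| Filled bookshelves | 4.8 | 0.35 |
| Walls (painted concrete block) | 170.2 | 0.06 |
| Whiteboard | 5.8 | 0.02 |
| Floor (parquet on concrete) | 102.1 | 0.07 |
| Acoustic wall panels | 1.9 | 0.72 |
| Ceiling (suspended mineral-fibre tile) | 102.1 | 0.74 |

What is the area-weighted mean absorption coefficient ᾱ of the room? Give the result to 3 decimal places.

Total surface area S = 386.9 m².
A = 4.8×0.35 + 170.2×0.06 + 5.8×0.02 + 102.1×0.07 + 1.9×0.72 + 102.1×0.74 = 96.077 sabins.
ᾱ = 96.077 / 386.9 = 0.248.

0.248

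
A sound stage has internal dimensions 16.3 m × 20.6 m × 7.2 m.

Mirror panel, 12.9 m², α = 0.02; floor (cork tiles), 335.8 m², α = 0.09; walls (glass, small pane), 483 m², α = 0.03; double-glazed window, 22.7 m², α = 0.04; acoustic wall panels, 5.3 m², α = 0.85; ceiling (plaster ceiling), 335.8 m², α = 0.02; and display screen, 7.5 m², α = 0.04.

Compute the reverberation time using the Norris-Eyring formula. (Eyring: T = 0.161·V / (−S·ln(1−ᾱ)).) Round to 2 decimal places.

6.62 sec

S = Σ Sᵢ = 1203.0 m².
Σ(Sᵢαᵢ) = 12.9·0.02 + 335.8·0.09 + 483·0.03 + 22.7·0.04 + 5.3·0.85 + 335.8·0.02 + 7.5·0.04 = 57.399.
ᾱ = 57.399 / 1203.0 = 0.0477.
Eyring denominator: −S ln(1−ᾱ) = 58.797.
V = 16.3 × 20.6 × 7.2 = 2417.616 m³.
RT60 = 0.161 × 2417.616 / 58.797 = 6.62 s.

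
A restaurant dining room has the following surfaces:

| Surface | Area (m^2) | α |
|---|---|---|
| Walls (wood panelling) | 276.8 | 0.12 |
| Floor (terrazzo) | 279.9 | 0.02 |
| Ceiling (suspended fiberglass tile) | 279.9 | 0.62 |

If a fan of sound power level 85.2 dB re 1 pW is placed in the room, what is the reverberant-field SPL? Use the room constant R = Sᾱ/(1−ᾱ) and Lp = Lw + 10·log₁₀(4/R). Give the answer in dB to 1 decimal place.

A = 212.352 sabins; S = 836.6 m^2.
ᾱ = 212.352/836.6 = 0.2538; R = Sᾱ/(1−ᾱ) = 212.352/(1−0.2538) = 284.578 m^2.
Lp = 85.2 + 10·log₁₀(4/284.578) = 85.2 + (-18.52) = 66.7 dB.

66.7 dB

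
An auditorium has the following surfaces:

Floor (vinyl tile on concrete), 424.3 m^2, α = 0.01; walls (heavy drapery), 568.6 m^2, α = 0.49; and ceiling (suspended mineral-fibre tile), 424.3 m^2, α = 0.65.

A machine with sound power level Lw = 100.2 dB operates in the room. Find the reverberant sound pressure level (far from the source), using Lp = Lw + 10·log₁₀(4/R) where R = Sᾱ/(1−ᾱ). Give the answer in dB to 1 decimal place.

76.6 dB

A = 558.652 sabins; S = 1417.2 m^2.
ᾱ = 0.3942, so room constant R = A/(1−ᾱ) = 922.172 m^2.
Lp = 100.2 + 10·log₁₀(4/922.172) = 100.2 + (-23.63) = 76.6 dB.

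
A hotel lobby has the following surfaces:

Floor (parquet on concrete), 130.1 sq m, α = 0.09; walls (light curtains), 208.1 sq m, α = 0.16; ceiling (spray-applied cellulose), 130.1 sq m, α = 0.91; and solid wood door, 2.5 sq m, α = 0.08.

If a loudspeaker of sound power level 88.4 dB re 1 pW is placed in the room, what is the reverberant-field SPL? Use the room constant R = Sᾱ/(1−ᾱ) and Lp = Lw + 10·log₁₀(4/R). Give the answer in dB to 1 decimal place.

70.4 dB

A = 163.596 sabins; S = 470.8 sq m.
ᾱ = 163.596/470.8 = 0.3475; R = Sᾱ/(1−ᾱ) = 163.596/(1−0.3475) = 250.722 sq m.
Lp = 88.4 + 10·log₁₀(4/250.722) = 88.4 + (-17.97) = 70.4 dB.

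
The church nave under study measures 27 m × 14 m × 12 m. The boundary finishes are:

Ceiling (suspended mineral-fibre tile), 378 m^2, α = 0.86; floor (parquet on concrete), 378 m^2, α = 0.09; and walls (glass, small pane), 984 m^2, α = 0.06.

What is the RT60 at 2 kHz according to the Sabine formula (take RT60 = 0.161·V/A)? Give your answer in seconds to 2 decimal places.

1.75 s

Equivalent absorption area: A = 378·0.86 + 378·0.09 + 984·0.06 = 418.140 m^2.
Volume V = 27 × 14 × 12 = 4536 m³.
Sabine: RT60 = 0.161 × 4536 / 418.140 = 1.75 s.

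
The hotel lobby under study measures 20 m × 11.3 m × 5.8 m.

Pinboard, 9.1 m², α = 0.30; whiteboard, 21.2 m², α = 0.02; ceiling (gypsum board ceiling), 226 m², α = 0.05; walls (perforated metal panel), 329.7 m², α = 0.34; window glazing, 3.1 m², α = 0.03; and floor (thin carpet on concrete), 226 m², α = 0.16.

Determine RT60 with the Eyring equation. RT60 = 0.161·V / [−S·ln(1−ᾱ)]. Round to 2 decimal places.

Total surface area S = 9.1 + 21.2 + 226 + 329.7 + 3.1 + 226 = 815.1 m².
Absorption A = 9.1×0.30 + 21.2×0.02 + 226×0.05 + 329.7×0.34 + 3.1×0.03 + 226×0.16 = 162.805 sabins.
Mean coefficient ᾱ = A/S = 0.1997.
−S·ln(1−ᾱ) = −815.1 × ln(1 − 0.1997) = 181.579.
V = 20 × 11.3 × 5.8 = 1310.8 m³.
RT60 = 0.161 × 1310.8 / 181.579 = 1.16 s.

1.16 s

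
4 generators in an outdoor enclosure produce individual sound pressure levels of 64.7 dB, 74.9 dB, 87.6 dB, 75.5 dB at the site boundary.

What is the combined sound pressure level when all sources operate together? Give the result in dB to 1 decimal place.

Converting to relative power and adding: 10^(64.7/10) + 10^(74.9/10) + 10^(87.6/10) + 10^(75.5/10) = 6.448e+08.
Back to dB: 10·log₁₀ Σ = 88.1 dB.

88.1 dB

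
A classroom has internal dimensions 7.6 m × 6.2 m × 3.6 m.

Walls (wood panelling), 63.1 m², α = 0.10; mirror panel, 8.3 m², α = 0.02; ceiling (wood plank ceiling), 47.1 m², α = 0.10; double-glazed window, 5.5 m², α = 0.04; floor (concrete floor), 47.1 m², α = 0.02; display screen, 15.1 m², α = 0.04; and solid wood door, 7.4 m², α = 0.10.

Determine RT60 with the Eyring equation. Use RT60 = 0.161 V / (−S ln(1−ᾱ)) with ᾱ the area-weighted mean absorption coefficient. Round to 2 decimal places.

S = Σ Sᵢ = 193.6 m².
Absorption A = 63.1·0.10 + 8.3·0.02 + 47.1·0.10 + 5.5·0.04 + 47.1·0.02 + 15.1·0.04 + 7.4·0.10 = 13.692 sabins.
ᾱ = 13.692 / 193.6 = 0.0707.
Eyring denominator: −S ln(1−ᾱ) = 14.195.
V = 7.6 × 6.2 × 3.6 = 169.632 m³.
T = 0.161·V/[−S·ln(1−ᾱ)] = 0.161·169.632/14.195 = 1.92 s.

1.92 s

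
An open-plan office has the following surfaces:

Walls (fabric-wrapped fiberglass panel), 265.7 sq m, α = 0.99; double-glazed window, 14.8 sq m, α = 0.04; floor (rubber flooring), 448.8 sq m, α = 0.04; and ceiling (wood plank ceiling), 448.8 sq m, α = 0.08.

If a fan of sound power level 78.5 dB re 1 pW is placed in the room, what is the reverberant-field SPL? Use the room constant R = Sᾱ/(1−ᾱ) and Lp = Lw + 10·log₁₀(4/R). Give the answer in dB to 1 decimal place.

58.1 dB

Σ(Sᵢαᵢ) = 265.7·0.99 + 14.8·0.04 + 448.8·0.04 + 448.8·0.08 = 317.491; total area S = 1178.1 sq m.
ᾱ = 0.2695, so room constant R = A/(1−ᾱ) = 434.621 sq m.
Lp = 78.5 + 10·log₁₀(4/434.621) = 78.5 + (-20.36) = 58.1 dB.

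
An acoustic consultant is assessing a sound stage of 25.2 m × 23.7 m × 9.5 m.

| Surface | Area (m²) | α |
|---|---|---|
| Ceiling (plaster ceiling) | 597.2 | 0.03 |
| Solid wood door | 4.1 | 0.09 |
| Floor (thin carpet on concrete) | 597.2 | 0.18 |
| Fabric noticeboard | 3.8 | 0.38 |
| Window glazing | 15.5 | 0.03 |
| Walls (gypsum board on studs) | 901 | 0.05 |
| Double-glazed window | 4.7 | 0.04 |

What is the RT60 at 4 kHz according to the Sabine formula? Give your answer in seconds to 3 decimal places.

5.282 s

Equivalent absorption area: A = 597.2·0.03 + 4.1·0.09 + 597.2·0.18 + 3.8·0.38 + 15.5·0.03 + 901·0.05 + 4.7·0.04 = 172.928 m².
V = 25.2·23.7·9.5 = 5673.78 m³.
Sabine: RT60 = 0.161 × 5673.78 / 172.928 = 5.282 s.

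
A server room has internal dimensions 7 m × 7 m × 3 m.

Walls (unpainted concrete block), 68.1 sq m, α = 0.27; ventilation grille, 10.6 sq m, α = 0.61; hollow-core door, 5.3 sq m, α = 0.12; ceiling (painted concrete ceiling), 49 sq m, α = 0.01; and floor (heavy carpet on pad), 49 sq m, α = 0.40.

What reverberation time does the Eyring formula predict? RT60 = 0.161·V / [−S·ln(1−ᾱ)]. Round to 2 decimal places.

0.45 sec

S = Σ Sᵢ = 182.0 sq m.
Σ(Sᵢαᵢ) = 68.1·0.27 + 10.6·0.61 + 5.3·0.12 + 49·0.01 + 49·0.40 = 45.579.
Mean coefficient ᾱ = A/S = 0.2504.
−S·ln(1−ᾱ) = −182.0 × ln(1 − 0.2504) = 52.455.
V = 7 × 7 × 3 = 147 m³.
RT60 = 0.161 × 147 / 52.455 = 0.45 s.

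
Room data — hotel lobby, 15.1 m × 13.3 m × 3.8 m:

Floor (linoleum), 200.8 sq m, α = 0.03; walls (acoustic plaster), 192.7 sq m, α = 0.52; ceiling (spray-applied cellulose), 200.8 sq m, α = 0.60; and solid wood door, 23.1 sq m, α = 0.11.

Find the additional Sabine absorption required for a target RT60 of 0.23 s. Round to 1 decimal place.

305.0 sabins

A₁ = Σ Sᵢαᵢ = 200.8*0.03 + 192.7*0.52 + 200.8*0.60 + 23.1*0.11 = 229.249 sabins.
For T = 0.23 s, need A₂ = 0.161·V/T = 0.161·763.154/0.23 = 534.208 sabins.
ΔA = A₂ − A₁ = 534.208 − 229.249 = 305.0 sabins.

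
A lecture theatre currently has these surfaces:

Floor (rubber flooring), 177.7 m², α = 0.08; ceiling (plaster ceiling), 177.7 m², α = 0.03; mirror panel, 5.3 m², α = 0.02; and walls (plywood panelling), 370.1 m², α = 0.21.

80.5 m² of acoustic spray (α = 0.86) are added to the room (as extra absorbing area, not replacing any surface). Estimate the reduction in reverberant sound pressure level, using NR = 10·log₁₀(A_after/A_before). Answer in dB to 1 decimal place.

Total absorption A_before = 177.7·0.08 + 177.7·0.03 + 5.3·0.02 + 370.1·0.21
  = 14.216 + 5.331 + 0.106 + 77.721 = 97.374 m² sabins.
Treatment contributes 80.5·0.86 = 69.230 sabins.
New total A_after = 166.604 sabins.
Reduction = 10 log₁₀(A_after/A_before) = 10 log₁₀(1.7110) = 2.3 dB.

2.3 dB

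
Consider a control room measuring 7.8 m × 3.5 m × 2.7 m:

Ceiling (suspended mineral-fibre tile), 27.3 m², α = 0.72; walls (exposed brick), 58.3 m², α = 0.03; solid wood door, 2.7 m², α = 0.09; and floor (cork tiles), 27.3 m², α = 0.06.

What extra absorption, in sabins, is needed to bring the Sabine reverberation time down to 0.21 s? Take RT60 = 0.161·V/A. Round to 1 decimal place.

33.2 sabins

Total absorption A₁ = 27.3*0.72 + 58.3*0.03 + 2.7*0.09 + 27.3*0.06
  = 19.656 + 1.749 + 0.243 + 1.638 = 23.286 m² sabins.
For T = 0.21 s, need A₂ = 0.161·V/T = 0.161·73.71/0.21 = 56.511 sabins.
Additional absorption ΔA = 56.511 − 23.286 = 33.2 sabins.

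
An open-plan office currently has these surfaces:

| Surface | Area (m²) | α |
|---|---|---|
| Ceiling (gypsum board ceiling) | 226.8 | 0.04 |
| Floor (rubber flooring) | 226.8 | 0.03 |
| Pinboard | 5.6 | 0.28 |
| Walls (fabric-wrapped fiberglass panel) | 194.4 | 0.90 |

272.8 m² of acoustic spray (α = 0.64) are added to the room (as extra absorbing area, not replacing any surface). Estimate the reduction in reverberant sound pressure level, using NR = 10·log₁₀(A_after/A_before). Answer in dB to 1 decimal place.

A_before = Σ Sᵢαᵢ = 226.8*0.04 + 226.8*0.03 + 5.6*0.28 + 194.4*0.90 = 192.404 sabins.
Added absorption = 272.8 × 0.64 = 174.592 sabins.
A_after = 192.404 + 174.592 = 366.996 sabins.
NR = 10·log₁₀(366.996/192.404) = 2.8 dB.

2.8 dB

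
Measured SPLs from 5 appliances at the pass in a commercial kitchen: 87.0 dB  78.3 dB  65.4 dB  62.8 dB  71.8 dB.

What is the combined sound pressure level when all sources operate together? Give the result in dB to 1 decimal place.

87.7 dB

Converting to relative power and adding: 10^(87.0/10) + 10^(78.3/10) + 10^(65.4/10) + 10^(62.8/10) + 10^(71.8/10) = 5.893e+08.
L_total = 10·log₁₀(5.893e+08) = 87.7 dB.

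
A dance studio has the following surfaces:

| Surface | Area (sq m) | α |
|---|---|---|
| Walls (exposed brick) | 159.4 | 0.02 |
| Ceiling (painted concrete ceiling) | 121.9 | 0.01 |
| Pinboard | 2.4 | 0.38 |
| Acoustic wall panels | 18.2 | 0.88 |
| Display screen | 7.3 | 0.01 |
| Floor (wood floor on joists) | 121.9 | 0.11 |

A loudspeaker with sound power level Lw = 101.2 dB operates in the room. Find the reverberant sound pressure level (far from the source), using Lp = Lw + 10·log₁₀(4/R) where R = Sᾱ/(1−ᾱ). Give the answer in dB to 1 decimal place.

Σ(Sᵢαᵢ) = 159.4×0.02 + 121.9×0.01 + 2.4×0.38 + 18.2×0.88 + 7.3×0.01 + 121.9×0.11 = 34.817; total area S = 431.1 sq m.
ᾱ = 34.817/431.1 = 0.0808; R = Sᾱ/(1−ᾱ) = 34.817/(1−0.0808) = 37.878 sq m.
Lp = 101.2 + 10·log₁₀(4/37.878) = 101.2 + (-9.76) = 91.4 dB.

91.4 dB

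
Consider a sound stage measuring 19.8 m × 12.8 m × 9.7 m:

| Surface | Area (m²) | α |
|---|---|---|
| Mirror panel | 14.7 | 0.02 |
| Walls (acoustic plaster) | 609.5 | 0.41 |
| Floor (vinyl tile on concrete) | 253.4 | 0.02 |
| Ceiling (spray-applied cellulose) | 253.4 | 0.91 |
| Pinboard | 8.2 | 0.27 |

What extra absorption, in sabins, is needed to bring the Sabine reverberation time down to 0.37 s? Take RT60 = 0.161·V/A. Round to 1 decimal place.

581.7 sabins

Total absorption A₁ = 14.7*0.02 + 609.5*0.41 + 253.4*0.02 + 253.4*0.91 + 8.2*0.27
  = 0.294 + 249.895 + 5.068 + 230.594 + 2.214 = 488.065 m² sabins.
Target A₂ = 0.161·2458.368/0.37 = 1069.722 sabins (V = 2458.368 m³).
ΔA = A₂ − A₁ = 1069.722 − 488.065 = 581.7 sabins.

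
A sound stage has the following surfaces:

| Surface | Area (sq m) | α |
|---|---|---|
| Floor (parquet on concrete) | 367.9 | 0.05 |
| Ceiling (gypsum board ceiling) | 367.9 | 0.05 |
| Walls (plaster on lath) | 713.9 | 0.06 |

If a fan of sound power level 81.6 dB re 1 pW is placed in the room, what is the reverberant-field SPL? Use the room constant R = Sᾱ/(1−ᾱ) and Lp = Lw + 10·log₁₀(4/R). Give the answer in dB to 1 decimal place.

68.4 dB

A = 79.624 sabins; S = 1449.7 sq m.
ᾱ = 79.624/1449.7 = 0.0549; R = Sᾱ/(1−ᾱ) = 79.624/(1−0.0549) = 84.249 sq m.
Lp = Lw + 10 log₁₀(4/R) = 81.6 -13.24 = 68.4 dB.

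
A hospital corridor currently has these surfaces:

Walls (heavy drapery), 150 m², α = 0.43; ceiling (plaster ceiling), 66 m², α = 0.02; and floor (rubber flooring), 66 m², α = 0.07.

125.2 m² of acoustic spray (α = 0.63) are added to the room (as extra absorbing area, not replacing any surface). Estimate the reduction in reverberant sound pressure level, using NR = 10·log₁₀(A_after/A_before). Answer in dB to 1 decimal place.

A_before = Σ Sᵢαᵢ = 150×0.43 + 66×0.02 + 66×0.07 = 70.440 sabins.
Treatment contributes 125.2·0.63 = 78.876 sabins.
A_after = 70.440 + 78.876 = 149.316 sabins.
NR = 10·log₁₀(149.316/70.440) = 3.3 dB.

3.3 dB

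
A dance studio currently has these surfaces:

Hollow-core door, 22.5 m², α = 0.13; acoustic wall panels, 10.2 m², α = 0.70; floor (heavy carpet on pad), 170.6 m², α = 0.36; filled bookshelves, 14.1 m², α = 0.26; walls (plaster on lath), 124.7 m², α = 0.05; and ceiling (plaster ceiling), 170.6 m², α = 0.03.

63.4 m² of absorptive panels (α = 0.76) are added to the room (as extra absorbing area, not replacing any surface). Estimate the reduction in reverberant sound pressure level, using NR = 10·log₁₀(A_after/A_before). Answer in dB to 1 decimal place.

1.9 dB

Equivalent absorption area: A_before = 22.5×0.13 + 10.2×0.70 + 170.6×0.36 + 14.1×0.26 + 124.7×0.05 + 170.6×0.03 = 86.500 m².
Treatment contributes 63.4·0.76 = 48.184 sabins.
New total A_after = 134.684 sabins.
Reduction = 10 log₁₀(A_after/A_before) = 10 log₁₀(1.5570) = 1.9 dB.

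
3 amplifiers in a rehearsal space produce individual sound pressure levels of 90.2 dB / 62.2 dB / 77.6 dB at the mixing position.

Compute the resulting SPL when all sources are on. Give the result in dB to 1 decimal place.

90.4 dB

Sum in the linear (power) domain: Σ 10^(Lᵢ/10) = 10^(90.2/10) + 10^(62.2/10) + 10^(77.6/10) = 1.106e+09.
L_total = 10·log₁₀(1.106e+09) = 90.4 dB.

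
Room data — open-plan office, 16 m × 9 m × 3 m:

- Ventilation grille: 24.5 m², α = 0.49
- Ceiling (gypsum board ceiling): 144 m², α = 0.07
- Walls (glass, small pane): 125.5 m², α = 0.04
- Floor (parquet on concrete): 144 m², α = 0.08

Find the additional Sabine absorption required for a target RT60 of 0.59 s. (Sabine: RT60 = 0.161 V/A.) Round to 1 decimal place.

A₁ = Σ Sᵢαᵢ = 24.5·0.49 + 144·0.07 + 125.5·0.04 + 144·0.08 = 38.625 sabins.
V = 432 m³. Required absorption A₂ = 0.161 × 432 / 0.59 = 117.885 sabins.
ΔA = A₂ − A₁ = 117.885 − 38.625 = 79.3 sabins.

79.3 sabins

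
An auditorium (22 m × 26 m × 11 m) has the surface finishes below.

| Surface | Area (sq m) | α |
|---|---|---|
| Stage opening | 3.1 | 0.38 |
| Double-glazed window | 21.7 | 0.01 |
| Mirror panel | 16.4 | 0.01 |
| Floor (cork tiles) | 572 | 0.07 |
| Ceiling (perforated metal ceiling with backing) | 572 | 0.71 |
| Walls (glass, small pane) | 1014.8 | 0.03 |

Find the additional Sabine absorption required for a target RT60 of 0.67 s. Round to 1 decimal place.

1033.8 sabins

A₁ = Σ Sᵢαᵢ = 3.1·0.38 + 21.7·0.01 + 16.4·0.01 + 572·0.07 + 572·0.71 + 1014.8·0.03 = 478.163 sabins.
V = 6292 m³. Required absorption A₂ = 0.161 × 6292 / 0.67 = 1511.958 sabins.
ΔA = A₂ − A₁ = 1511.958 − 478.163 = 1033.8 sabins.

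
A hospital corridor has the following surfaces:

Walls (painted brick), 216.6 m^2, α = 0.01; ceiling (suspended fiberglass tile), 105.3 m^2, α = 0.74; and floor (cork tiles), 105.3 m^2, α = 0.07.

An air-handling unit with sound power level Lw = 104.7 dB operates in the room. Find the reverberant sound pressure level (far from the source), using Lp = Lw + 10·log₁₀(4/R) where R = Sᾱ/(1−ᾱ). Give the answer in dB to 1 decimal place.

A = 87.459 sabins; S = 427.2 m^2.
ᾱ = 0.2047, so room constant R = A/(1−ᾱ) = 109.970 m^2.
Lp = 104.7 + 10·log₁₀(4/109.970) = 104.7 + (-14.39) = 90.3 dB.

90.3 dB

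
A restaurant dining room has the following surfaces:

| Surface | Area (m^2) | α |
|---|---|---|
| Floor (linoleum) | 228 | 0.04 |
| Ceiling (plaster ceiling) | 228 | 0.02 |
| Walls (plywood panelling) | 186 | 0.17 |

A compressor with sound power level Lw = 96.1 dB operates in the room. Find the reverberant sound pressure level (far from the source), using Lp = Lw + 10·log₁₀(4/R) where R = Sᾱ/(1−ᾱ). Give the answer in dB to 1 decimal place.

Σ(Sᵢαᵢ) = 228×0.04 + 228×0.02 + 186×0.17 = 45.300; total area S = 642.0 m^2.
ᾱ = 45.300/642.0 = 0.0706; R = Sᾱ/(1−ᾱ) = 45.300/(1−0.0706) = 48.741 m^2.
Lp = 96.1 + 10·log₁₀(4/48.741) = 96.1 + (-10.86) = 85.2 dB.

85.2 dB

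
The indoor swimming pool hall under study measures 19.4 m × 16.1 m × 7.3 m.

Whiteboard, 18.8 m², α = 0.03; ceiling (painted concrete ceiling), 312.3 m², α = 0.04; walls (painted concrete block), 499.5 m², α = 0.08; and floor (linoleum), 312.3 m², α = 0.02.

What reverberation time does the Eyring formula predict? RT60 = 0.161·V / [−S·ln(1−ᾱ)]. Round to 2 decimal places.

Total surface area S = 18.8 + 312.3 + 499.5 + 312.3 = 1142.9 m².
Absorption A = 18.8·0.03 + 312.3·0.04 + 499.5·0.08 + 312.3·0.02 = 59.262 sabins.
Mean coefficient ᾱ = A/S = 0.0519.
Eyring denominator: −S ln(1−ᾱ) = 60.911.
V = 19.4 × 16.1 × 7.3 = 2280.082 m³.
T = 0.161·V/[−S·ln(1−ᾱ)] = 0.161·2280.082/60.911 = 6.03 s.

6.03 seconds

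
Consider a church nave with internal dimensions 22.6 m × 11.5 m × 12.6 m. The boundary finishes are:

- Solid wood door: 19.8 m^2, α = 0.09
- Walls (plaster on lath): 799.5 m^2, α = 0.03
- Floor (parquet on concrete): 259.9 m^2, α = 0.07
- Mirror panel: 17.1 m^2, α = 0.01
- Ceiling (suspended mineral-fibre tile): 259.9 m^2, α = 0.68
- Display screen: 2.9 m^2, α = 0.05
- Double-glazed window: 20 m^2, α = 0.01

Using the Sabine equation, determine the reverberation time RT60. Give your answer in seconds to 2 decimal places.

2.38 s

A = Σ Sᵢαᵢ = 19.8·0.09 + 799.5·0.03 + 259.9·0.07 + 17.1·0.01 + 259.9·0.68 + 2.9·0.05 + 20·0.01 = 221.208 sabins.
Room volume: 3274.74 m³.
T = 0.161 V/A = 0.161·3274.74/221.208 = 2.38 s.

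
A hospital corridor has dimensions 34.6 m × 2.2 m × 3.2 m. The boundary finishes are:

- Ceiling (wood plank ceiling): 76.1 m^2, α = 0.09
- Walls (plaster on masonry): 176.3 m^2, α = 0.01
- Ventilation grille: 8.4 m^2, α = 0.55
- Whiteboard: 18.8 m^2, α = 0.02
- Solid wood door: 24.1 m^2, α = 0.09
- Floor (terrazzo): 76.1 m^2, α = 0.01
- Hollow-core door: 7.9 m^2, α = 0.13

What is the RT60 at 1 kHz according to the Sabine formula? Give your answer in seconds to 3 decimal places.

2.233 s

A = Σ Sᵢαᵢ = 76.1×0.09 + 176.3×0.01 + 8.4×0.55 + 18.8×0.02 + 24.1×0.09 + 76.1×0.01 + 7.9×0.13 = 17.565 sabins.
Room volume: 243.584 m³.
T = 0.161 V/A = 0.161·243.584/17.565 = 2.233 s.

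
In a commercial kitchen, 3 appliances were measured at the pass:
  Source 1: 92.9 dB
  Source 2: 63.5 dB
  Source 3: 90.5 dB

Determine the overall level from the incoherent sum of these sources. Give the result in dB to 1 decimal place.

94.9 dB

Σ 10^(Lᵢ/10) = 3.074e+09.
L_total = 10·log₁₀(3.074e+09) = 94.9 dB.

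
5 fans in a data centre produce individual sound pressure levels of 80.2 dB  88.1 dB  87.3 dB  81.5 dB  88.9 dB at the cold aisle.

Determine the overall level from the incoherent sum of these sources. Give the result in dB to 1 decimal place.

93.4 dB

Σ 10^(Lᵢ/10) = 2.205e+09.
L_total = 10·log₁₀(2.205e+09) = 93.4 dB.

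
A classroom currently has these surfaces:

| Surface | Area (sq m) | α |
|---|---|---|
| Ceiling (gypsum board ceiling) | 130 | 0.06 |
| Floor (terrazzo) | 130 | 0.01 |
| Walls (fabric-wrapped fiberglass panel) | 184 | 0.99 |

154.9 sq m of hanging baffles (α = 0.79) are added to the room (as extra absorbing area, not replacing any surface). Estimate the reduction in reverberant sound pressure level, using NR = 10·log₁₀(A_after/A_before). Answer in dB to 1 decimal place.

2.1 dB

A_before = Σ Sᵢαᵢ = 130×0.06 + 130×0.01 + 184×0.99 = 191.260 sabins.
Added absorption = 154.9 × 0.79 = 122.371 sabins.
A_after = 191.260 + 122.371 = 313.631 sabins.
NR = 10·log₁₀(313.631/191.260) = 2.1 dB.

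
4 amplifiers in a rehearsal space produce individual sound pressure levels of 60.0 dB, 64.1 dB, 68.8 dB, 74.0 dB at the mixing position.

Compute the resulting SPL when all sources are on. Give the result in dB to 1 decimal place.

75.6 dB

Σ 10^(Lᵢ/10) = 3.628e+07.
Back to dB: 10·log₁₀ Σ = 75.6 dB.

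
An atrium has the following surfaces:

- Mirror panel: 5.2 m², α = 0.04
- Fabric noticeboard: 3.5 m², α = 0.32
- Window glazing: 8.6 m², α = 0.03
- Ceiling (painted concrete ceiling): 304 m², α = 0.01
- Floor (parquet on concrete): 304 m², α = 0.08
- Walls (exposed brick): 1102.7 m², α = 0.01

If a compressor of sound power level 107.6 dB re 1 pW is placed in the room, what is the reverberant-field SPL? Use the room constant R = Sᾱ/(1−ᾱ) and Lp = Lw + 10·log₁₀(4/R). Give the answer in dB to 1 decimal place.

97.5 dB

Σ(Sᵢαᵢ) = 5.2·0.04 + 3.5·0.32 + 8.6·0.03 + 304·0.01 + 304·0.08 + 1102.7·0.01 = 39.973; total area S = 1728.0 m².
ᾱ = 39.973/1728.0 = 0.0231; R = Sᾱ/(1−ᾱ) = 39.973/(1−0.0231) = 40.918 m².
Lp = 107.6 + 10·log₁₀(4/40.918) = 107.6 + (-10.10) = 97.5 dB.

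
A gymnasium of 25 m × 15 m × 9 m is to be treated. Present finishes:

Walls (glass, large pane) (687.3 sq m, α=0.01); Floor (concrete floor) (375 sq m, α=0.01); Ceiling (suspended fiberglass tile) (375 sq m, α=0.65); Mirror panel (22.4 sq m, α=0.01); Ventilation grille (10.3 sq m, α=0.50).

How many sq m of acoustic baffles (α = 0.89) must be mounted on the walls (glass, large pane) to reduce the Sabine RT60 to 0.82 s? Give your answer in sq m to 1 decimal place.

Equivalent absorption area: A₁ = 687.3·0.01 + 375·0.01 + 375·0.65 + 22.4·0.01 + 10.3·0.50 = 259.747 sq m.
Required A₂ = 0.161·3375/0.82 = 662.652 sabins.
Absorption to add: 662.652 − 259.747 = 402.905 sabins.
Each sq m of panel replacing the walls (glass, large pane) adds (0.89 − 0.01) = 0.88 sabins.
Area = ΔA/Δα = 402.905/0.88 = 457.8 sq m.

457.8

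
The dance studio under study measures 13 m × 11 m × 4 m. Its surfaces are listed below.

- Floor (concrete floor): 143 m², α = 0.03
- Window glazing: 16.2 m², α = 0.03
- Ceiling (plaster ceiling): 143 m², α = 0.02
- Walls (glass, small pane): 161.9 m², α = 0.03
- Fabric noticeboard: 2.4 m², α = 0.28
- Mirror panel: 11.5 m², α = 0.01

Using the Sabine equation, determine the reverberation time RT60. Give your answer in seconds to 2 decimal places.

Equivalent absorption area: A = 143×0.03 + 16.2×0.03 + 143×0.02 + 161.9×0.03 + 2.4×0.28 + 11.5×0.01 = 13.280 m².
Volume V = 13 × 11 × 4 = 572 m³.
RT60 = 0.161 · V / A = 0.161 × 572 / 13.280 = 6.93 s.

6.93 s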